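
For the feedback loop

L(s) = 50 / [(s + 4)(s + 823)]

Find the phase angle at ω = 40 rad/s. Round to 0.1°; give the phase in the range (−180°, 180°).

At s = jω = j40:
pole (s+4): 4 + j40 → |·| = √(4²+40²) = √1616 ≈ 40.2, ∠ = arctan(40/4) ≈ 84.29°
pole (s+823): 823 + j40 → |·| = √(823²+40²) = √678929 ≈ 823.97, ∠ = arctan(40/823) ≈ 2.78°
∠L = 0.00° − 87.07° = -87.07°

-87.1°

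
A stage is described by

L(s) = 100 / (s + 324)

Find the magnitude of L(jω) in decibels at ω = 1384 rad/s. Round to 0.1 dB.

-23.1 dB

At s = jω = j1384:
pole (s+324): 324 + j1384 → |·| = √(324²+1384²) = √2020432 ≈ 1421.4, ∠ = arctan(1384/324) ≈ 76.82°
|L| = 100 / 1421.4 ≈ 0.070353
Gain = 20 log₁₀(0.070353) ≈ -23.05 dB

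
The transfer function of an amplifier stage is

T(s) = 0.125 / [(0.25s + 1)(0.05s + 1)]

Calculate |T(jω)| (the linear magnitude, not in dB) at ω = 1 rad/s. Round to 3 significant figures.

At ω = 1 rad/s:
pole (1 + j1·0.25) = 1 + j0.25 → |·| ≈ 1.0308, ∠ ≈ 14.04°
pole (1 + j1·0.05) = 1 + j0.05 → |·| ≈ 1.0012, ∠ ≈ 2.86°
|T| = 0.125 · 1 / (1.0308 · 1.0012) ≈ 0.12112

0.121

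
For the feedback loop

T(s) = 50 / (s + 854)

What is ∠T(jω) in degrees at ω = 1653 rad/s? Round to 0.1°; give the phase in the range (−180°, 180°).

At s = jω = j1653:
pole (s+854): 854 + j1653 → |·| = √(854²+1653²) = √3461725 ≈ 1860.6, ∠ = arctan(1653/854) ≈ 62.68°
∠T = 0.00° − 62.68° = -62.68°

-62.7°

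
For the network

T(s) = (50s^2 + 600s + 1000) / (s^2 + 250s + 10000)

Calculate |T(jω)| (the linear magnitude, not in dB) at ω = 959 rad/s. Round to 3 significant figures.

Substitute s = j959:
Numerator: 50(j959)^2 + 600(j959) + 1000 = -45983050 + j575400
Denominator: (j959)^2 + 250(j959) + 10000 = -909681 + j239750
|N| = √(45983050² + 575400²) ≈ 4.5987e+07, ∠N ≈ 179.28°
|D| = √(909681² + 239750²) ≈ 9.4074e+05, ∠D ≈ 165.24°
|T| = 4.5987e+07 / 9.4074e+05 ≈ 48.884

48.9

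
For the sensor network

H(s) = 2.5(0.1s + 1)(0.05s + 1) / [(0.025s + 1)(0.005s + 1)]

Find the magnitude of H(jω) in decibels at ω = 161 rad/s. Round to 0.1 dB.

35.8 dB

At ω = 161 rad/s:
zero (1 + j161·0.1) = 1 + j16.1 → |·| ≈ 16.131, ∠ ≈ 86.45°
zero (1 + j161·0.05) = 1 + j8.05 → |·| ≈ 8.1119, ∠ ≈ 82.92°
pole (1 + j161·0.025) = 1 + j4.025 → |·| ≈ 4.1474, ∠ ≈ 76.05°
pole (1 + j161·0.005) = 1 + j0.805 → |·| ≈ 1.2838, ∠ ≈ 38.83°
|H| = 2.5 · 16.131 · 8.1119 / (4.1474 · 1.2838) ≈ 61.44
Gain = 20 log₁₀(61.44) ≈ 35.77 dB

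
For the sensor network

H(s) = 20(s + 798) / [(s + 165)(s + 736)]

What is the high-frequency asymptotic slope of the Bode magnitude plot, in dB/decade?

Each pole contributes −20 dB/decade at high frequency; each zero contributes +20 dB/decade.
Net: 1 zero(s) − 2 pole(s) → -20 dB/decade.

-20 dB/decade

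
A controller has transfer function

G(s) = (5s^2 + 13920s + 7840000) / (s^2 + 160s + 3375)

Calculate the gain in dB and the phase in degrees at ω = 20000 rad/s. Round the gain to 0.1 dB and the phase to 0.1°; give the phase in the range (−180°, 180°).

Substitute s = j20000:
Numerator: 5(j20000)^2 + 13920(j20000) + 7840000 = -1992160000 + j278400000
Denominator: (j20000)^2 + 160(j20000) + 3375 = -399996625 + j3200000
|N| = √(1992160000² + 278400000²) ≈ 2.0115e+09, ∠N ≈ 172.04°
|D| = √(399996625² + 3200000²) ≈ 4.0001e+08, ∠D ≈ 179.54°
|G| = 2.0115e+09 / 4.0001e+08 ≈ 5.0286
Gain = 20 log₁₀(5.0286) ≈ 14.03 dB
∠G = 172.04° − 179.54° = -7.50°

14.0 dB, -7.5°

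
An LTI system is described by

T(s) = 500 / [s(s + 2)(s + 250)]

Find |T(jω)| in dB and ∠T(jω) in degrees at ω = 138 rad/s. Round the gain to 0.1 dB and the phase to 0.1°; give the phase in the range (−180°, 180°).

-80.7 dB, 151.9°

At s = jω = j138:
pole (s+2): 2 + j138 → |·| = √(2²+138²) = √19048 ≈ 138.01, ∠ = arctan(138/2) ≈ 89.17°
pole (s+250): 250 + j138 → |·| = √(250²+138²) = √81544 ≈ 285.56, ∠ = arctan(138/250) ≈ 28.90°
pole at origin: |s| = 138, ∠ = 90.00° (in denominator)
|T| = 500 / 5.4386e+06 ≈ 9.1935e-05
Gain = 20 log₁₀(9.1935e-05) ≈ -80.73 dB
∠T = 0.00° − 208.07° = -208.07° ≡ 151.93° (principal value)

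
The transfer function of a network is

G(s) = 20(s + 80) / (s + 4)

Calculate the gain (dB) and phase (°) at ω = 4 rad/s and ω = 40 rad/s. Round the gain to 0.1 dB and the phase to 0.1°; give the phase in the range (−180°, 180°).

ω = 4: 49.0 dB, -42.1°; ω = 40: 33.0 dB, -57.7°

At s = jω = j4:
zero (s+80): 80 + j4 → |·| = √(80²+4²) = √6416 ≈ 80.1, ∠ = arctan(4/80) ≈ 2.86°
pole (s+4): 4 + j4 → |·| = √(4²+4²) = √32 ≈ 5.6569, ∠ = arctan(4/4) ≈ 45.00°
|G| = 20 · 80.1 / 5.6569 ≈ 283.19
Gain = 20 log₁₀(283.19) ≈ 49.04 dB
∠G = 2.86° − 45.00° = -42.14°

At s = jω = j40:
zero (s+80): 80 + j40 → |·| = √(80²+40²) = √8000 ≈ 89.443, ∠ = arctan(40/80) ≈ 26.57°
pole (s+4): 4 + j40 → |·| = √(4²+40²) = √1616 ≈ 40.2, ∠ = arctan(40/4) ≈ 84.29°
|G| = 20 · 89.443 / 40.2 ≈ 44.499
Gain = 20 log₁₀(44.499) ≈ 32.97 dB
∠G = 26.57° − 84.29° = -57.72°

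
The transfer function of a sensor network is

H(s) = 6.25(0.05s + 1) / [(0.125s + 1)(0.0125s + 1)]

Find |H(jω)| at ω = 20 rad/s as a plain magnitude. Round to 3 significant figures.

At ω = 20 rad/s:
zero (1 + j20·0.05) = 1 + j1 → |·| ≈ 1.4142, ∠ ≈ 45.00°
pole (1 + j20·0.125) = 1 + j2.5 → |·| ≈ 2.6926, ∠ ≈ 68.20°
pole (1 + j20·0.0125) = 1 + j0.25 → |·| ≈ 1.0308, ∠ ≈ 14.04°
|H| = 6.25 · 1.4142 / (2.6926 · 1.0308) ≈ 3.1845

3.18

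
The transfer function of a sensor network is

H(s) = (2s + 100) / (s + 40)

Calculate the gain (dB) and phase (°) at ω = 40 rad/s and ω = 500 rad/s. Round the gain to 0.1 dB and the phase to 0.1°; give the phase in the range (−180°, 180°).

Substitute s = j40:
Numerator: 2(j40) + 100 = 100 + j80
Denominator: (j40) + 40 = 40 + j40
|N| = √(100² + 80²) ≈ 128.06, ∠N ≈ 38.66°
|D| = √(40² + 40²) ≈ 56.569, ∠D ≈ 45.00°
|H| = 128.06 / 56.569 ≈ 2.2638
Gain = 20 log₁₀(2.2638) ≈ 7.10 dB
∠H = 38.66° − 45.00° = -6.34°

Substitute s = j500:
Numerator: 2(j500) + 100 = 100 + j1000
Denominator: (j500) + 40 = 40 + j500
|N| = √(100² + 1000²) ≈ 1005, ∠N ≈ 84.29°
|D| = √(40² + 500²) ≈ 501.6, ∠D ≈ 85.43°
|H| = 1005 / 501.6 ≈ 2.0036
Gain = 20 log₁₀(2.0036) ≈ 6.04 dB
∠H = 84.29° − 85.43° = -1.14°

ω = 40: 7.1 dB, -6.3°; ω = 500: 6.0 dB, -1.1°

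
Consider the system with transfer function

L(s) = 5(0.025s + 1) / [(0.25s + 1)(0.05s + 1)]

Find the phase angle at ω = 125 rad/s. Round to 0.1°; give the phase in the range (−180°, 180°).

At ω = 125 rad/s:
zero (1 + j125·0.025) = 1 + j3.125 → |·| ≈ 3.2811, ∠ ≈ 72.26°
pole (1 + j125·0.25) = 1 + j31.25 → |·| ≈ 31.266, ∠ ≈ 88.17°
pole (1 + j125·0.05) = 1 + j6.25 → |·| ≈ 6.3295, ∠ ≈ 80.91°
∠L = (72.26°) − (88.17° + 80.91°) = -96.82°

-96.8°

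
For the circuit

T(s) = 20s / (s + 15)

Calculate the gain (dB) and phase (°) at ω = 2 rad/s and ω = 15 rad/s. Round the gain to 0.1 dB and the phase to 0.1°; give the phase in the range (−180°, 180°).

At s = jω = j2:
zero at origin: s = j2 → |·| = 2, ∠ = 90.00°
pole (s+15): 15 + j2 → |·| = √(15²+2²) = √229 ≈ 15.133, ∠ = arctan(2/15) ≈ 7.59°
|T| = 20 · 2 / 15.133 ≈ 2.6432
Gain = 20 log₁₀(2.6432) ≈ 8.44 dB
∠T = 90.00° − 7.59° = 82.41°

At s = jω = j15:
zero at origin: s = j15 → |·| = 15, ∠ = 90.00°
pole (s+15): 15 + j15 → |·| = √(15²+15²) = √450 ≈ 21.213, ∠ = arctan(15/15) ≈ 45.00°
|T| = 20 · 15 / 21.213 ≈ 14.142
Gain = 20 log₁₀(14.142) ≈ 23.01 dB
∠T = 90.00° − 45.00° = 45.00°

ω = 2: 8.4 dB, 82.4°; ω = 15: 23.0 dB, 45.0°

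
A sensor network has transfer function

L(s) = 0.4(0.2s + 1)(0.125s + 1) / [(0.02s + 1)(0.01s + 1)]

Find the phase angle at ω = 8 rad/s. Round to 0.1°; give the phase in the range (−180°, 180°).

89.3°

At ω = 8 rad/s:
zero (1 + j8·0.2) = 1 + j1.6 → |·| ≈ 1.8868, ∠ ≈ 57.99°
zero (1 + j8·0.125) = 1 + j1 → |·| ≈ 1.4142, ∠ ≈ 45.00°
pole (1 + j8·0.02) = 1 + j0.16 → |·| ≈ 1.0127, ∠ ≈ 9.09°
pole (1 + j8·0.01) = 1 + j0.08 → |·| ≈ 1.0032, ∠ ≈ 4.57°
∠L = (57.99° + 45.00°) − (9.09° + 4.57°) = 89.33°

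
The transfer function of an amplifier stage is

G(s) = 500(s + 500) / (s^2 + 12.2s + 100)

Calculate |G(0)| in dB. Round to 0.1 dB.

G(0) = 500·500 / 100 = 2500
20 log₁₀(2500) ≈ 67.96 dB

68.0 dB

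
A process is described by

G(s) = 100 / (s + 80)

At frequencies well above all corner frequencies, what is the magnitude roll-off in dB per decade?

Each pole contributes −20 dB/decade at high frequency; each zero contributes +20 dB/decade.
Net: 0 zero(s) − 1 pole(s) → -20 dB/decade.

-20 dB/decade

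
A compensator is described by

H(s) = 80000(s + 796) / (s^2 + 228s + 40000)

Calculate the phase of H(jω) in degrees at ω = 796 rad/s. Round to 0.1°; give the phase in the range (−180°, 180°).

-118.0°

At s = jω = j796:
zero (s+796): 796 + j796 → |·| = √(796²+796²) = √1267232 ≈ 1125.7, ∠ = arctan(796/796) ≈ 45.00°
quadratic: (j796)² + 228·j796 + 40000 = -593616 + j181488 → |·| ≈ 6.2074e+05, ∠ ≈ 163.00°
∠H = 45.00° − 163.00° = -118.00°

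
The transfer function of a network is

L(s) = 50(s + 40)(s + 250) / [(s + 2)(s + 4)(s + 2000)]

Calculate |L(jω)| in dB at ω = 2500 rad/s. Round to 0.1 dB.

-36.1 dB

At s = jω = j2500:
zero (s+40): 40 + j2500 → |·| = √(40²+2500²) = √6251600 ≈ 2500.3, ∠ = arctan(2500/40) ≈ 89.08°
zero (s+250): 250 + j2500 → |·| = √(250²+2500²) = √6312500 ≈ 2512.5, ∠ = arctan(2500/250) ≈ 84.29°
pole (s+2): 2 + j2500 → |·| = √(2²+2500²) = √6250004 ≈ 2500, ∠ = arctan(2500/2) ≈ 89.95°
pole (s+4): 4 + j2500 → |·| = √(4²+2500²) = √6250016 ≈ 2500, ∠ = arctan(2500/4) ≈ 89.91°
pole (s+2000): 2000 + j2500 → |·| = √(2000²+2500²) = √10250000 ≈ 3201.6, ∠ = arctan(2500/2000) ≈ 51.34°
|L| = 50 · 6.282e+06 / 2.001e+10 ≈ 0.015697
Gain = 20 log₁₀(0.015697) ≈ -36.08 dB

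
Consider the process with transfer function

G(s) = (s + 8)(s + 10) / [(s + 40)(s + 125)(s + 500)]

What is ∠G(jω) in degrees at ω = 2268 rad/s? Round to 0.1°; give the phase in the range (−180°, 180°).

At s = jω = j2268:
zero (s+8): 8 + j2268 → |·| = √(8²+2268²) = √5143888 ≈ 2268, ∠ = arctan(2268/8) ≈ 89.80°
zero (s+10): 10 + j2268 → |·| = √(10²+2268²) = √5143924 ≈ 2268, ∠ = arctan(2268/10) ≈ 89.75°
pole (s+40): 40 + j2268 → |·| = √(40²+2268²) = √5145424 ≈ 2268.4, ∠ = arctan(2268/40) ≈ 88.99°
pole (s+125): 125 + j2268 → |·| = √(125²+2268²) = √5159449 ≈ 2271.4, ∠ = arctan(2268/125) ≈ 86.85°
pole (s+500): 500 + j2268 → |·| = √(500²+2268²) = √5393824 ≈ 2322.5, ∠ = arctan(2268/500) ≈ 77.57°
∠G = 179.55° − 253.41° = -73.86°

-73.9°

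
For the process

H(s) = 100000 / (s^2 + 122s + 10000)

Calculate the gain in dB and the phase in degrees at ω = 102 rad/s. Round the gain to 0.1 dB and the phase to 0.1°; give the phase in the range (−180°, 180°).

18.1 dB, -91.9°

At s = jω = j102:
quadratic: (j102)² + 122·j102 + 10000 = -404 + j12444 → |·| ≈ 12451, ∠ ≈ 91.86°
|H| = 100000 / 12451 ≈ 8.0315
Gain = 20 log₁₀(8.0315) ≈ 18.10 dB
∠H = 0.00° − 91.86° = -91.86°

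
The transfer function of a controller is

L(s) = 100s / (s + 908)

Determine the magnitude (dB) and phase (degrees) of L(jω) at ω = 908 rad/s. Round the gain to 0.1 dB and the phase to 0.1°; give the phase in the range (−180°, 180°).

At s = jω = j908:
zero at origin: s = j908 → |·| = 908, ∠ = 90.00°
pole (s+908): 908 + j908 → |·| = √(908²+908²) = √1648928 ≈ 1284.1, ∠ = arctan(908/908) ≈ 45.00°
|L| = 100 · 908 / 1284.1 ≈ 70.711
Gain = 20 log₁₀(70.711) ≈ 36.99 dB
∠L = 90.00° − 45.00° = 45.00°

37.0 dB, 45.0°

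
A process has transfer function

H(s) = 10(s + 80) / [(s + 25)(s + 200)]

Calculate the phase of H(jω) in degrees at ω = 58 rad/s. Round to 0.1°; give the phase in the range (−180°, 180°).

-46.9°

At s = jω = j58:
zero (s+80): 80 + j58 → |·| = √(80²+58²) = √9764 ≈ 98.813, ∠ = arctan(58/80) ≈ 35.94°
pole (s+25): 25 + j58 → |·| = √(25²+58²) = √3989 ≈ 63.159, ∠ = arctan(58/25) ≈ 66.68°
pole (s+200): 200 + j58 → |·| = √(200²+58²) = √43364 ≈ 208.24, ∠ = arctan(58/200) ≈ 16.17°
∠H = 35.94° − 82.85° = -46.91°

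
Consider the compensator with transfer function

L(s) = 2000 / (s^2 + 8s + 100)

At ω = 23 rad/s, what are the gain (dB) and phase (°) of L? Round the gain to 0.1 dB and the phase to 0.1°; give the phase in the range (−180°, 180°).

12.6 dB, -156.8°

At s = jω = j23:
quadratic: (j23)² + 8·j23 + 100 = -429 + j184 → |·| ≈ 466.79, ∠ ≈ 156.79°
|L| = 2000 / 466.79 ≈ 4.2846
Gain = 20 log₁₀(4.2846) ≈ 12.64 dB
∠L = 0.00° − 156.79° = -156.79°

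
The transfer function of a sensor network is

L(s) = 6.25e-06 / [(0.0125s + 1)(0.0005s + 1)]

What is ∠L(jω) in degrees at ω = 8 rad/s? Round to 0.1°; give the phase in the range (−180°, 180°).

At ω = 8 rad/s:
pole (1 + j8·0.0125) = 1 + j0.1 → |·| ≈ 1.005, ∠ ≈ 5.71°
pole (1 + j8·0.0005) = 1 + j0.004 → |·| ≈ 1, ∠ ≈ 0.23°
∠L = (0°) − (5.71° + 0.23°) = -5.94°

-5.9°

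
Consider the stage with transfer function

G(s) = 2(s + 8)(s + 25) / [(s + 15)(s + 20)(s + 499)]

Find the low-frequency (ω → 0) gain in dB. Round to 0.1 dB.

-51.5 dB

G(0) = 2·8·25 / (15·20·499) ≈ 0.002672
20 log₁₀(0.002672) ≈ -51.46 dB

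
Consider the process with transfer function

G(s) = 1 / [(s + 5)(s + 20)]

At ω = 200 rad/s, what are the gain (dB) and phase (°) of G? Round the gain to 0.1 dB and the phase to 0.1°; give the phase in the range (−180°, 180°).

At s = jω = j200:
pole (s+5): 5 + j200 → |·| = √(5²+200²) = √40025 ≈ 200.06, ∠ = arctan(200/5) ≈ 88.57°
pole (s+20): 20 + j200 → |·| = √(20²+200²) = √40400 ≈ 201, ∠ = arctan(200/20) ≈ 84.29°
|G| = 1 / 40212 ≈ 2.4868e-05
Gain = 20 log₁₀(2.4868e-05) ≈ -92.09 dB
∠G = 0.00° − 172.86° = -172.86°

-92.1 dB, -172.9°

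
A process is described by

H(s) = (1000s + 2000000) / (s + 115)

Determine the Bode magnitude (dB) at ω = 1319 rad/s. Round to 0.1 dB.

Substitute s = j1319:
Numerator: 1000(j1319) + 2000000 = 2000000 + j1319000
Denominator: (j1319) + 115 = 115 + j1319
|N| = √(2000000² + 1319000²) ≈ 2.3958e+06, ∠N ≈ 33.40°
|D| = √(115² + 1319²) ≈ 1324, ∠D ≈ 85.02°
|H| = 2.3958e+06 / 1324 ≈ 1809.5
Gain = 20 log₁₀(1809.5) ≈ 65.15 dB

65.2 dB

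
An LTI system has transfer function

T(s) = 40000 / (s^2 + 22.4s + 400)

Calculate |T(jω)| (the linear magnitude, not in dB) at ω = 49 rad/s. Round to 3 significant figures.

17.5

At s = jω = j49:
quadratic: (j49)² + 22.4·j49 + 400 = -2001 + j1097.6 → |·| ≈ 2282.3, ∠ ≈ 151.25°
|T| = 40000 / 2282.3 ≈ 17.526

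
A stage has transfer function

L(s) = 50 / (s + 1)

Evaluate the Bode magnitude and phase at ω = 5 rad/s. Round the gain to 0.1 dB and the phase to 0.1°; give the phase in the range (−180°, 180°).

Substitute s = j5:
Numerator: 50 = 50 + j0
Denominator: (j5) + 1 = 1 + j5
|N| = √(50² + 0²) ≈ 50, ∠N ≈ 0.00°
|D| = √(1² + 5²) ≈ 5.099, ∠D ≈ 78.69°
|L| = 50 / 5.099 ≈ 9.8058
Gain = 20 log₁₀(9.8058) ≈ 19.83 dB
∠L = 0.00° − 78.69° = -78.69°

19.8 dB, -78.7°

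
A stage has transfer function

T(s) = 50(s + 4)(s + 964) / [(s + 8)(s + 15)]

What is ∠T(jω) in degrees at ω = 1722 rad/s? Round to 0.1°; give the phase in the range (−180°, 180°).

At s = jω = j1722:
zero (s+4): 4 + j1722 → |·| = √(4²+1722²) = √2965300 ≈ 1722, ∠ = arctan(1722/4) ≈ 89.87°
zero (s+964): 964 + j1722 → |·| = √(964²+1722²) = √3894580 ≈ 1973.5, ∠ = arctan(1722/964) ≈ 60.76°
pole (s+8): 8 + j1722 → |·| = √(8²+1722²) = √2965348 ≈ 1722, ∠ = arctan(1722/8) ≈ 89.73°
pole (s+15): 15 + j1722 → |·| = √(15²+1722²) = √2965509 ≈ 1722.1, ∠ = arctan(1722/15) ≈ 89.50°
∠T = 150.63° − 179.23° = -28.60°

-28.6°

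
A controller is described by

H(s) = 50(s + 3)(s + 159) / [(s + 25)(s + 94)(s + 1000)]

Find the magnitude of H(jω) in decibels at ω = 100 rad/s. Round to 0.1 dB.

-23.6 dB

At s = jω = j100:
zero (s+3): 3 + j100 → |·| = √(3²+100²) = √10009 ≈ 100.04, ∠ = arctan(100/3) ≈ 88.28°
zero (s+159): 159 + j100 → |·| = √(159²+100²) = √35281 ≈ 187.83, ∠ = arctan(100/159) ≈ 32.17°
pole (s+25): 25 + j100 → |·| = √(25²+100²) = √10625 ≈ 103.08, ∠ = arctan(100/25) ≈ 75.96°
pole (s+94): 94 + j100 → |·| = √(94²+100²) = √18836 ≈ 137.24, ∠ = arctan(100/94) ≈ 46.77°
pole (s+1000): 1000 + j100 → |·| = √(1000²+100²) = √1010000 ≈ 1005, ∠ = arctan(100/1000) ≈ 5.71°
|H| = 50 · 18791 / 1.4217e+07 ≈ 0.066086
Gain = 20 log₁₀(0.066086) ≈ -23.60 dB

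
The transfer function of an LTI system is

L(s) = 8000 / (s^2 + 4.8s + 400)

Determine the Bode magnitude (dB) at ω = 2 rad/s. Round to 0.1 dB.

At s = jω = j2:
quadratic: (j2)² + 4.8·j2 + 400 = 396 + j9.6 → |·| ≈ 396.12, ∠ ≈ 1.39°
|L| = 8000 / 396.12 ≈ 20.196
Gain = 20 log₁₀(20.196) ≈ 26.11 dB

26.1 dB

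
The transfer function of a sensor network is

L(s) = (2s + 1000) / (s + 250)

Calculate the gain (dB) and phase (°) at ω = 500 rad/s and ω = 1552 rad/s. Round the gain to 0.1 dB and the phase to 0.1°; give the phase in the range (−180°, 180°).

Substitute s = j500:
Numerator: 2(j500) + 1000 = 1000 + j1000
Denominator: (j500) + 250 = 250 + j500
|N| = √(1000² + 1000²) ≈ 1414.2, ∠N ≈ 45.00°
|D| = √(250² + 500²) ≈ 559.02, ∠D ≈ 63.43°
|L| = 1414.2 / 559.02 ≈ 2.5298
Gain = 20 log₁₀(2.5298) ≈ 8.06 dB
∠L = 45.00° − 63.43° = -18.43°

Substitute s = j1552:
Numerator: 2(j1552) + 1000 = 1000 + j3104
Denominator: (j1552) + 250 = 250 + j1552
|N| = √(1000² + 3104²) ≈ 3261.1, ∠N ≈ 72.14°
|D| = √(250² + 1552²) ≈ 1572, ∠D ≈ 80.85°
|L| = 3261.1 / 1572 ≈ 2.0745
Gain = 20 log₁₀(2.0745) ≈ 6.34 dB
∠L = 72.14° − 80.85° = -8.71°

ω = 500: 8.1 dB, -18.4°; ω = 1552: 6.3 dB, -8.7°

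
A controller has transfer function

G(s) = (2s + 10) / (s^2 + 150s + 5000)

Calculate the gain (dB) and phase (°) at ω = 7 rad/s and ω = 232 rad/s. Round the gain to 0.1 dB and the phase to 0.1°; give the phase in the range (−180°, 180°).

Substitute s = j7:
Numerator: 2(j7) + 10 = 10 + j14
Denominator: (j7)^2 + 150(j7) + 5000 = 4951 + j1050
|N| = √(10² + 14²) ≈ 17.205, ∠N ≈ 54.46°
|D| = √(4951² + 1050²) ≈ 5061.1, ∠D ≈ 11.97°
|G| = 17.205 / 5061.1 ≈ 0.0033995
Gain = 20 log₁₀(0.0033995) ≈ -49.37 dB
∠G = 54.46° − 11.97° = 42.49°

Substitute s = j232:
Numerator: 2(j232) + 10 = 10 + j464
Denominator: (j232)^2 + 150(j232) + 5000 = -48824 + j34800
|N| = √(10² + 464²) ≈ 464.11, ∠N ≈ 88.77°
|D| = √(48824² + 34800²) ≈ 59957, ∠D ≈ 144.52°
|G| = 464.11 / 59957 ≈ 0.0077407
Gain = 20 log₁₀(0.0077407) ≈ -42.22 dB
∠G = 88.77° − 144.52° = -55.75°

ω = 7: -49.4 dB, 42.5°; ω = 232: -42.2 dB, -55.8°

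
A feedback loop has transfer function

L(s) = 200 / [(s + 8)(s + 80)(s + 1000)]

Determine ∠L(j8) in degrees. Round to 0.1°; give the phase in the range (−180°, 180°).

At s = jω = j8:
pole (s+8): 8 + j8 → |·| = √(8²+8²) = √128 ≈ 11.314, ∠ = arctan(8/8) ≈ 45.00°
pole (s+80): 80 + j8 → |·| = √(80²+8²) = √6464 ≈ 80.399, ∠ = arctan(8/80) ≈ 5.71°
pole (s+1000): 1000 + j8 → |·| = √(1000²+8²) = √1000064 ≈ 1000, ∠ = arctan(8/1000) ≈ 0.46°
∠L = 0.00° − 51.17° = -51.17°

-51.2°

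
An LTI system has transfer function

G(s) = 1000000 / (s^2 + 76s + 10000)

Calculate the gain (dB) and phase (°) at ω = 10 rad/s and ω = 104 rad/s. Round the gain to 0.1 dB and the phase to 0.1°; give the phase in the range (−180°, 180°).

ω = 10: 40.1 dB, -4.4°; ω = 104: 42.0 dB, -95.9°

At s = jω = j10:
quadratic: (j10)² + 76·j10 + 10000 = 9900 + j760 → |·| ≈ 9929.1, ∠ ≈ 4.39°
|G| = 1000000 / 9929.1 ≈ 100.71
Gain = 20 log₁₀(100.71) ≈ 40.06 dB
∠G = 0.00° − 4.39° = -4.39°

At s = jω = j104:
quadratic: (j104)² + 76·j104 + 10000 = -816 + j7904 → |·| ≈ 7946, ∠ ≈ 95.89°
|G| = 1000000 / 7946 ≈ 125.85
Gain = 20 log₁₀(125.85) ≈ 42.00 dB
∠G = 0.00° − 95.89° = -95.89°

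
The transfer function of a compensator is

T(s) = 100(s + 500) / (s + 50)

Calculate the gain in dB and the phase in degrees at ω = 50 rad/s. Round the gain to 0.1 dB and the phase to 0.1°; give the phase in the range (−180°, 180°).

57.0 dB, -39.3°

At s = jω = j50:
zero (s+500): 500 + j50 → |·| = √(500²+50²) = √252500 ≈ 502.49, ∠ = arctan(50/500) ≈ 5.71°
pole (s+50): 50 + j50 → |·| = √(50²+50²) = √5000 ≈ 70.711, ∠ = arctan(50/50) ≈ 45.00°
|T| = 100 · 502.49 / 70.711 ≈ 710.62
Gain = 20 log₁₀(710.62) ≈ 57.03 dB
∠T = 5.71° − 45.00° = -39.29°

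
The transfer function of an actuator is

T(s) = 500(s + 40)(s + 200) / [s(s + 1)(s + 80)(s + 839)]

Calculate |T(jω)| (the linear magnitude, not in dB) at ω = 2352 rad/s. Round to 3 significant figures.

At s = jω = j2352:
zero (s+40): 40 + j2352 → |·| = √(40²+2352²) = √5533504 ≈ 2352.3, ∠ = arctan(2352/40) ≈ 89.03°
zero (s+200): 200 + j2352 → |·| = √(200²+2352²) = √5571904 ≈ 2360.5, ∠ = arctan(2352/200) ≈ 85.14°
pole (s+1): 1 + j2352 → |·| = √(1²+2352²) = √5531905 ≈ 2352, ∠ = arctan(2352/1) ≈ 89.98°
pole (s+80): 80 + j2352 → |·| = √(80²+2352²) = √5538304 ≈ 2353.4, ∠ = arctan(2352/80) ≈ 88.05°
pole (s+839): 839 + j2352 → |·| = √(839²+2352²) = √6235825 ≈ 2497.2, ∠ = arctan(2352/839) ≈ 70.37°
pole at origin: |s| = 2352, ∠ = 90.00° (in denominator)
|T| = 500 · 5.5526e+06 / 3.2511e+13 ≈ 8.5396e-05

8.54e-05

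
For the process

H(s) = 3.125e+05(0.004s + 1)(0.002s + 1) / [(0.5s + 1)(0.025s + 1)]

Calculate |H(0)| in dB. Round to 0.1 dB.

H(0) = 3.125e+05 · 1 / 1 = 3.125e+05
20 log₁₀(3.125e+05) ≈ 109.90 dB

109.9 dB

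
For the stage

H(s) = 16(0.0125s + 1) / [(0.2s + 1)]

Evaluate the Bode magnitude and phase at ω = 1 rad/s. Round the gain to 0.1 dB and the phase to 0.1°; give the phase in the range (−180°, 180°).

23.9 dB, -10.6°

At ω = 1 rad/s:
zero (1 + j1·0.0125) = 1 + j0.0125 → |·| ≈ 1.0001, ∠ ≈ 0.72°
pole (1 + j1·0.2) = 1 + j0.2 → |·| ≈ 1.0198, ∠ ≈ 11.31°
|H| = 16 · 1.0001 / (1.0198) ≈ 15.691
Gain = 20 log₁₀(15.691) ≈ 23.91 dB
∠H = (0.72°) − (11.31°) = -10.59°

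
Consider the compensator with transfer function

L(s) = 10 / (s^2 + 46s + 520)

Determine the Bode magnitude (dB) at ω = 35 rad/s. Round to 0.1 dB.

Substitute s = j35:
Numerator: 10 = 10 + j0
Denominator: (j35)^2 + 46(j35) + 520 = -705 + j1610
|N| = √(10² + 0²) ≈ 10, ∠N ≈ 0.00°
|D| = √(705² + 1610²) ≈ 1757.6, ∠D ≈ 113.65°
|L| = 10 / 1757.6 ≈ 0.0056896
Gain = 20 log₁₀(0.0056896) ≈ -44.90 dB

-44.9 dB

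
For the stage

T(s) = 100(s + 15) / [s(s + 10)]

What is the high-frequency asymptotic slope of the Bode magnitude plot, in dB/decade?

Each pole contributes −20 dB/decade at high frequency; each zero contributes +20 dB/decade.
Net: 1 zero(s) − 2 pole(s) → -20 dB/decade.

-20 dB/decade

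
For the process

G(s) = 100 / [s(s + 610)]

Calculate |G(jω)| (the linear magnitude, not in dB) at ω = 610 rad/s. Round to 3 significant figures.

0.000190

At s = jω = j610:
pole (s+610): 610 + j610 → |·| = √(610²+610²) = √744200 ≈ 862.67, ∠ = arctan(610/610) ≈ 45.00°
pole at origin: |s| = 610, ∠ = 90.00° (in denominator)
|G| = 100 / 5.2623e+05 ≈ 0.00019003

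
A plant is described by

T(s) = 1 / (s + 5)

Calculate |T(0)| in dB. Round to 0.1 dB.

T(0) = 1 / 5 = 0.2
20 log₁₀(0.2) ≈ -13.98 dB

-14.0 dB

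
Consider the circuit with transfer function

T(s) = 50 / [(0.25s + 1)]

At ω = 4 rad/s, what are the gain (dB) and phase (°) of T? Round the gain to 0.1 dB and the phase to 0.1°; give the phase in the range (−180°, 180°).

At ω = 4 rad/s:
pole (1 + j4·0.25) = 1 + j1 → |·| ≈ 1.4142, ∠ ≈ 45.00°
|T| = 50 · 1 / (1.4142) ≈ 35.356
Gain = 20 log₁₀(35.356) ≈ 30.97 dB
∠T = (0°) − (45.00°) = -45.00°

31.0 dB, -45.0°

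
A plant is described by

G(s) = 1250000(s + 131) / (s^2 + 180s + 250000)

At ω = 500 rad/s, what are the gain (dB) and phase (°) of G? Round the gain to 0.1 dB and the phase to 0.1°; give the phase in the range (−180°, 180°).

77.1 dB, -14.7°

At s = jω = j500:
zero (s+131): 131 + j500 → |·| = √(131²+500²) = √267161 ≈ 516.88, ∠ = arctan(500/131) ≈ 75.32°
quadratic: (j500)² + 180·j500 + 250000 = 0 + j90000 → |·| ≈ 90000, ∠ ≈ 90.00°
|G| = 1250000 · 516.88 / 90000 ≈ 7178.9
Gain = 20 log₁₀(7178.9) ≈ 77.12 dB
∠G = 75.32° − 90.00° = -14.68°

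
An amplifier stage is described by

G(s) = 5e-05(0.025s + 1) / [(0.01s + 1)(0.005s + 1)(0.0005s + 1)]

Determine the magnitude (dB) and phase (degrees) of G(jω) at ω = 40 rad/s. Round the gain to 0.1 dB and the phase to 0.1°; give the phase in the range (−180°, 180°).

-83.8 dB, 10.7°

At ω = 40 rad/s:
zero (1 + j40·0.025) = 1 + j1 → |·| ≈ 1.4142, ∠ ≈ 45.00°
pole (1 + j40·0.01) = 1 + j0.4 → |·| ≈ 1.077, ∠ ≈ 21.80°
pole (1 + j40·0.005) = 1 + j0.2 → |·| ≈ 1.0198, ∠ ≈ 11.31°
pole (1 + j40·0.0005) = 1 + j0.02 → |·| ≈ 1.0002, ∠ ≈ 1.15°
|G| = 5e-05 · 1.4142 / (1.077 · 1.0198 · 1.0002) ≈ 6.4367e-05
Gain = 20 log₁₀(6.4367e-05) ≈ -83.83 dB
∠G = (45.00°) − (21.80° + 11.31° + 1.15°) = 10.74°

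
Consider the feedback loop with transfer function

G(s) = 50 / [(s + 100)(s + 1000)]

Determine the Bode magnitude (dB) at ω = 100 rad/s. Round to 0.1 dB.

At s = jω = j100:
pole (s+100): 100 + j100 → |·| = √(100²+100²) = √20000 ≈ 141.42, ∠ = arctan(100/100) ≈ 45.00°
pole (s+1000): 1000 + j100 → |·| = √(1000²+100²) = √1010000 ≈ 1005, ∠ = arctan(100/1000) ≈ 5.71°
|G| = 50 / 1.4213e+05 ≈ 0.00035179
Gain = 20 log₁₀(0.00035179) ≈ -69.07 dB

-69.1 dB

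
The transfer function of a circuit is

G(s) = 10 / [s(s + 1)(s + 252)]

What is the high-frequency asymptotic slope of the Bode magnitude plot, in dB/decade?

-60 dB/decade

Each pole contributes −20 dB/decade at high frequency; each zero contributes +20 dB/decade.
Net: 0 zero(s) − 3 pole(s) → -60 dB/decade.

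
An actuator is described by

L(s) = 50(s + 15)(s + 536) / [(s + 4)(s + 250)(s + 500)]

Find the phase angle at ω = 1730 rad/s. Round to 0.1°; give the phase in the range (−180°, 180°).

At s = jω = j1730:
zero (s+15): 15 + j1730 → |·| = √(15²+1730²) = √2993125 ≈ 1730.1, ∠ = arctan(1730/15) ≈ 89.50°
zero (s+536): 536 + j1730 → |·| = √(536²+1730²) = √3280196 ≈ 1811.1, ∠ = arctan(1730/536) ≈ 72.79°
pole (s+4): 4 + j1730 → |·| = √(4²+1730²) = √2992916 ≈ 1730, ∠ = arctan(1730/4) ≈ 89.87°
pole (s+250): 250 + j1730 → |·| = √(250²+1730²) = √3055400 ≈ 1748, ∠ = arctan(1730/250) ≈ 81.78°
pole (s+500): 500 + j1730 → |·| = √(500²+1730²) = √3242900 ≈ 1800.8, ∠ = arctan(1730/500) ≈ 73.88°
∠L = 162.29° − 245.53° = -83.24°

-83.2°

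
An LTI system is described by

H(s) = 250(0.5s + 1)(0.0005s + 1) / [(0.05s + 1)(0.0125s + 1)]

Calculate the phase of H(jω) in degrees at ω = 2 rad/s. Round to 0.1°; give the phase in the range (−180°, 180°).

37.9°

At ω = 2 rad/s:
zero (1 + j2·0.5) = 1 + j1 → |·| ≈ 1.4142, ∠ ≈ 45.00°
zero (1 + j2·0.0005) = 1 + j0.001 → |·| ≈ 1, ∠ ≈ 0.06°
pole (1 + j2·0.05) = 1 + j0.1 → |·| ≈ 1.005, ∠ ≈ 5.71°
pole (1 + j2·0.0125) = 1 + j0.025 → |·| ≈ 1.0003, ∠ ≈ 1.43°
∠H = (45.00° + 0.06°) − (5.71° + 1.43°) = 37.92°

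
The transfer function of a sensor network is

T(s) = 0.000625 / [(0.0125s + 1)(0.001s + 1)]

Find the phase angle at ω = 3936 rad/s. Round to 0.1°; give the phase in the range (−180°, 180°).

-164.6°

At ω = 3936 rad/s:
pole (1 + j3936·0.0125) = 1 + j49.2 → |·| ≈ 49.21, ∠ ≈ 88.84°
pole (1 + j3936·0.001) = 1 + j3.936 → |·| ≈ 4.061, ∠ ≈ 75.74°
∠T = (0°) − (88.84° + 75.74°) = -164.58°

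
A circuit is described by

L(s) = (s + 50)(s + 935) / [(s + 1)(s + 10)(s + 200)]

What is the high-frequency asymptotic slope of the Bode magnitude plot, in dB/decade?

Each pole contributes −20 dB/decade at high frequency; each zero contributes +20 dB/decade.
Net: 2 zero(s) − 3 pole(s) → -20 dB/decade.

-20 dB/decade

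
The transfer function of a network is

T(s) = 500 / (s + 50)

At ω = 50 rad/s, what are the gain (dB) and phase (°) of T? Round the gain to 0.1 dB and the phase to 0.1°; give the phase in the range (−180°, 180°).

At s = jω = j50:
pole (s+50): 50 + j50 → |·| = √(50²+50²) = √5000 ≈ 70.711, ∠ = arctan(50/50) ≈ 45.00°
|T| = 500 / 70.711 ≈ 7.071
Gain = 20 log₁₀(7.071) ≈ 16.99 dB
∠T = 0.00° − 45.00° = -45.00°

17.0 dB, -45.0°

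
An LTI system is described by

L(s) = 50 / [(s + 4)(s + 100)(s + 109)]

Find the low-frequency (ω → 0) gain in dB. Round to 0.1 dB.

L(0) = 50 / (4·100·109) ≈ 0.0011468
20 log₁₀(0.0011468) ≈ -58.81 dB

-58.8 dB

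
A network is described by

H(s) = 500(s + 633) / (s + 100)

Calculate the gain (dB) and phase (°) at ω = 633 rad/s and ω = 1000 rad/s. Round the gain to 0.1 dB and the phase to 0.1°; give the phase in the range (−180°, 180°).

At s = jω = j633:
zero (s+633): 633 + j633 → |·| = √(633²+633²) = √801378 ≈ 895.2, ∠ = arctan(633/633) ≈ 45.00°
pole (s+100): 100 + j633 → |·| = √(100²+633²) = √410689 ≈ 640.85, ∠ = arctan(633/100) ≈ 81.02°
|H| = 500 · 895.2 / 640.85 ≈ 698.45
Gain = 20 log₁₀(698.45) ≈ 56.88 dB
∠H = 45.00° − 81.02° = -36.02°

At s = jω = j1000:
zero (s+633): 633 + j1000 → |·| = √(633²+1000²) = √1400689 ≈ 1183.5, ∠ = arctan(1000/633) ≈ 57.67°
pole (s+100): 100 + j1000 → |·| = √(100²+1000²) = √1010000 ≈ 1005, ∠ = arctan(1000/100) ≈ 84.29°
|H| = 500 · 1183.5 / 1005 ≈ 588.81
Gain = 20 log₁₀(588.81) ≈ 55.40 dB
∠H = 57.67° − 84.29° = -26.62°

ω = 633: 56.9 dB, -36.0°; ω = 1000: 55.4 dB, -26.6°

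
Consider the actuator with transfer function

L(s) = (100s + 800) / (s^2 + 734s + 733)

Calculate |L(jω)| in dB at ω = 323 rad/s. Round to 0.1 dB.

Substitute s = j323:
Numerator: 100(j323) + 800 = 800 + j32300
Denominator: (j323)^2 + 734(j323) + 733 = -103596 + j237082
|N| = √(800² + 32300²) ≈ 32310, ∠N ≈ 88.58°
|D| = √(103596² + 237082²) ≈ 2.5873e+05, ∠D ≈ 113.60°
|L| = 32310 / 2.5873e+05 ≈ 0.12488
Gain = 20 log₁₀(0.12488) ≈ -18.07 dB

-18.1 dB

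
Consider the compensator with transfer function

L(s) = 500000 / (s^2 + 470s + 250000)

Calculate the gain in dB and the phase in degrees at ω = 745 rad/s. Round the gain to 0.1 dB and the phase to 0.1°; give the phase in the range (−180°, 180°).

At s = jω = j745:
quadratic: (j745)² + 470·j745 + 250000 = -305025 + j350150 → |·| ≈ 4.6438e+05, ∠ ≈ 131.06°
|L| = 500000 / 4.6438e+05 ≈ 1.0767
Gain = 20 log₁₀(1.0767) ≈ 0.64 dB
∠L = 0.00° − 131.06° = -131.06°

0.6 dB, -131.1°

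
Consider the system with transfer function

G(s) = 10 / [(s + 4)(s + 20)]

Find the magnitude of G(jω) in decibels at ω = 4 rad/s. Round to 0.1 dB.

-21.2 dB

At s = jω = j4:
pole (s+4): 4 + j4 → |·| = √(4²+4²) = √32 ≈ 5.6569, ∠ = arctan(4/4) ≈ 45.00°
pole (s+20): 20 + j4 → |·| = √(20²+4²) = √416 ≈ 20.396, ∠ = arctan(4/20) ≈ 11.31°
|G| = 10 / 115.38 ≈ 0.08667
Gain = 20 log₁₀(0.08667) ≈ -21.24 dB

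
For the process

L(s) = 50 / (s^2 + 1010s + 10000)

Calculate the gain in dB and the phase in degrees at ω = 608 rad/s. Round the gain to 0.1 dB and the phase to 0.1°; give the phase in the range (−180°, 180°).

Substitute s = j608:
Numerator: 50 = 50 + j0
Denominator: (j608)^2 + 1010(j608) + 10000 = -359664 + j614080
|N| = √(50² + 0²) ≈ 50, ∠N ≈ 0.00°
|D| = √(359664² + 614080²) ≈ 7.1165e+05, ∠D ≈ 120.36°
|L| = 50 / 7.1165e+05 ≈ 7.0259e-05
Gain = 20 log₁₀(7.0259e-05) ≈ -83.07 dB
∠L = 0.00° − 120.36° = -120.36°

-83.1 dB, -120.4°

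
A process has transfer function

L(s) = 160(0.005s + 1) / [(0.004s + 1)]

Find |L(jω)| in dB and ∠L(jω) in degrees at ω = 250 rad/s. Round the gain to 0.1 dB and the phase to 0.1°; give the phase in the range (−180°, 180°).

45.2 dB, 6.3°

At ω = 250 rad/s:
zero (1 + j250·0.005) = 1 + j1.25 → |·| ≈ 1.6008, ∠ ≈ 51.34°
pole (1 + j250·0.004) = 1 + j1 → |·| ≈ 1.4142, ∠ ≈ 45.00°
|L| = 160 · 1.6008 / (1.4142) ≈ 181.11
Gain = 20 log₁₀(181.11) ≈ 45.16 dB
∠L = (51.34°) − (45.00°) = 6.34°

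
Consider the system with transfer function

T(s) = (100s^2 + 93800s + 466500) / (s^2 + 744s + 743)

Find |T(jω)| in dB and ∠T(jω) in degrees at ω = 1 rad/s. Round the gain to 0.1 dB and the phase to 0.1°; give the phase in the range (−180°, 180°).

Substitute s = j1:
Numerator: 100(j1)^2 + 93800(j1) + 466500 = 466400 + j93800
Denominator: (j1)^2 + 744(j1) + 743 = 742 + j744
|N| = √(466400² + 93800²) ≈ 4.7574e+05, ∠N ≈ 11.37°
|D| = √(742² + 744²) ≈ 1050.8, ∠D ≈ 45.08°
|T| = 4.7574e+05 / 1050.8 ≈ 452.74
Gain = 20 log₁₀(452.74) ≈ 53.12 dB
∠T = 11.37° − 45.08° = -33.71°

53.1 dB, -33.7°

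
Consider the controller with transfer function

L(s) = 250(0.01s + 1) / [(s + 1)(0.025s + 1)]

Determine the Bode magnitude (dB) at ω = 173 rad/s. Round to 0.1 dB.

At ω = 173 rad/s:
zero (1 + j173·0.01) = 1 + j1.73 → |·| ≈ 1.9982, ∠ ≈ 59.97°
pole (1 + j173·1) = 1 + j173 → |·| ≈ 173, ∠ ≈ 89.67°
pole (1 + j173·0.025) = 1 + j4.325 → |·| ≈ 4.4391, ∠ ≈ 76.98°
|L| = 250 · 1.9982 / (173 · 4.4391) ≈ 0.65049
Gain = 20 log₁₀(0.65049) ≈ -3.74 dB

-3.7 dB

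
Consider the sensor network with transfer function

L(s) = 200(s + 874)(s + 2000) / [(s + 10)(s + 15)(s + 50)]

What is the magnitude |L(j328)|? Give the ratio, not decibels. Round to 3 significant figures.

At s = jω = j328:
zero (s+874): 874 + j328 → |·| = √(874²+328²) = √871460 ≈ 933.52, ∠ = arctan(328/874) ≈ 20.57°
zero (s+2000): 2000 + j328 → |·| = √(2000²+328²) = √4107584 ≈ 2026.7, ∠ = arctan(328/2000) ≈ 9.31°
pole (s+10): 10 + j328 → |·| = √(10²+328²) = √107684 ≈ 328.15, ∠ = arctan(328/10) ≈ 88.25°
pole (s+15): 15 + j328 → |·| = √(15²+328²) = √107809 ≈ 328.34, ∠ = arctan(328/15) ≈ 87.38°
pole (s+50): 50 + j328 → |·| = √(50²+328²) = √110084 ≈ 331.79, ∠ = arctan(328/50) ≈ 81.33°
|L| = 200 · 1.892e+06 / 3.5749e+07 ≈ 10.585

10.6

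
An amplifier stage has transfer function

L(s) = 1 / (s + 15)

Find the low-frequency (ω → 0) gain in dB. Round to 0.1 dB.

L(0) = 1 / (15) ≈ 0.066667
20 log₁₀(0.066667) ≈ -23.52 dB

-23.5 dB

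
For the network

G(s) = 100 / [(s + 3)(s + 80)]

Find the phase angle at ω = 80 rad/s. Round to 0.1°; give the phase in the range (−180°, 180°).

-132.9°

At s = jω = j80:
pole (s+3): 3 + j80 → |·| = √(3²+80²) = √6409 ≈ 80.056, ∠ = arctan(80/3) ≈ 87.85°
pole (s+80): 80 + j80 → |·| = √(80²+80²) = √12800 ≈ 113.14, ∠ = arctan(80/80) ≈ 45.00°
∠G = 0.00° − 132.85° = -132.85°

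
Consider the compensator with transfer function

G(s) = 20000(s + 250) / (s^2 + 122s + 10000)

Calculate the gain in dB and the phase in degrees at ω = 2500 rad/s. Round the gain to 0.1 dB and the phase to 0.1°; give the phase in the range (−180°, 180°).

At s = jω = j2500:
zero (s+250): 250 + j2500 → |·| = √(250²+2500²) = √6312500 ≈ 2512.5, ∠ = arctan(2500/250) ≈ 84.29°
quadratic: (j2500)² + 122·j2500 + 10000 = -6240000 + j305000 → |·| ≈ 6.2474e+06, ∠ ≈ 177.20°
|G| = 20000 · 2512.5 / 6.2474e+06 ≈ 8.0433
Gain = 20 log₁₀(8.0433) ≈ 18.11 dB
∠G = 84.29° − 177.20° = -92.91°

18.1 dB, -92.9°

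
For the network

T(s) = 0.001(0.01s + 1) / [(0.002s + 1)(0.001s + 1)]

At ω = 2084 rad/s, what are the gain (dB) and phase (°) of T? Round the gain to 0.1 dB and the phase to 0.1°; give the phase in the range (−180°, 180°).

At ω = 2084 rad/s:
zero (1 + j2084·0.01) = 1 + j20.84 → |·| ≈ 20.864, ∠ ≈ 87.25°
pole (1 + j2084·0.002) = 1 + j4.168 → |·| ≈ 4.2863, ∠ ≈ 76.51°
pole (1 + j2084·0.001) = 1 + j2.084 → |·| ≈ 2.3115, ∠ ≈ 64.37°
|T| = 0.001 · 20.864 / (4.2863 · 2.3115) ≈ 0.0021058
Gain = 20 log₁₀(0.0021058) ≈ -53.53 dB
∠T = (87.25°) − (76.51° + 64.37°) = -53.63°

-53.5 dB, -53.6°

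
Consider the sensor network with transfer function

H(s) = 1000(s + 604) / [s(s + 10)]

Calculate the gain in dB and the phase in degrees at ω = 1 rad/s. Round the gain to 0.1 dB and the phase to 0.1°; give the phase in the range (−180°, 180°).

95.6 dB, -95.6°

At s = jω = j1:
zero (s+604): 604 + j1 → |·| = √(604²+1²) = √364817 ≈ 604, ∠ = arctan(1/604) ≈ 0.09°
pole (s+10): 10 + j1 → |·| = √(10²+1²) = √101 ≈ 10.05, ∠ = arctan(1/10) ≈ 5.71°
pole at origin: |s| = 1, ∠ = 90.00° (in denominator)
|H| = 1000 · 604 / 10.05 ≈ 60100
Gain = 20 log₁₀(60100) ≈ 95.58 dB
∠H = 0.09° − 95.71° = -95.62°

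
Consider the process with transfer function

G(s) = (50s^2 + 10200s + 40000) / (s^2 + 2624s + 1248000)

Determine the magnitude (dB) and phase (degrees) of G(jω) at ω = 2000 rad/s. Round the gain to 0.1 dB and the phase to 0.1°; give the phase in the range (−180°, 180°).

30.6 dB, 56.5°

Substitute s = j2000:
Numerator: 50(j2000)^2 + 10200(j2000) + 40000 = -199960000 + j20400000
Denominator: (j2000)^2 + 2624(j2000) + 1248000 = -2752000 + j5248000
|N| = √(199960000² + 20400000²) ≈ 2.01e+08, ∠N ≈ 174.17°
|D| = √(2752000² + 5248000²) ≈ 5.9258e+06, ∠D ≈ 117.67°
|G| = 2.01e+08 / 5.9258e+06 ≈ 33.919
Gain = 20 log₁₀(33.919) ≈ 30.61 dB
∠G = 174.17° − 117.67° = 56.50°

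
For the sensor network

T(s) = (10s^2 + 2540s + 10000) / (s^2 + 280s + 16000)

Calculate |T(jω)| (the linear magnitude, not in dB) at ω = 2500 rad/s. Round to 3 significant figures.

Substitute s = j2500:
Numerator: 10(j2500)^2 + 2540(j2500) + 10000 = -62490000 + j6350000
Denominator: (j2500)^2 + 280(j2500) + 16000 = -6234000 + j700000
|N| = √(62490000² + 6350000²) ≈ 6.2812e+07, ∠N ≈ 174.20°
|D| = √(6234000² + 700000²) ≈ 6.2732e+06, ∠D ≈ 173.59°
|T| = 6.2812e+07 / 6.2732e+06 ≈ 10.013

10.0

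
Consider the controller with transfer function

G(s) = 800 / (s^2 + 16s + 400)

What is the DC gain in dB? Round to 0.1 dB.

6.0 dB

G(0) = 800 / 400 = 2
20 log₁₀(2) ≈ 6.02 dB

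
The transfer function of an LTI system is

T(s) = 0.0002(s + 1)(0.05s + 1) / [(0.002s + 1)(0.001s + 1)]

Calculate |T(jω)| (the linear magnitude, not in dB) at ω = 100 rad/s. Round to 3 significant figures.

0.0995

At ω = 100 rad/s:
zero (1 + j100·1) = 1 + j100 → |·| ≈ 100, ∠ ≈ 89.43°
zero (1 + j100·0.05) = 1 + j5 → |·| ≈ 5.099, ∠ ≈ 78.69°
pole (1 + j100·0.002) = 1 + j0.2 → |·| ≈ 1.0198, ∠ ≈ 11.31°
pole (1 + j100·0.001) = 1 + j0.1 → |·| ≈ 1.005, ∠ ≈ 5.71°
|T| = 0.0002 · 100 · 5.099 / (1.0198 · 1.005) ≈ 0.099502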